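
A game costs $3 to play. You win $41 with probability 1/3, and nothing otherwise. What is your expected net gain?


E[gain] = (41-3)×1/3 + (-3)×2/3
= 38/3 - 2 = 32/3

Expected net gain = $32/3 ≈ $10.67


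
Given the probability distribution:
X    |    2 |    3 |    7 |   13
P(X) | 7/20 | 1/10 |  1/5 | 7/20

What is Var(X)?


E[X] = 139/20
E[X²] = 285/4
Var(X) = E[X²] - (E[X])² = 285/4 - 19321/400 = 9179/400

Var(X) = 9179/400 ≈ 22.9475


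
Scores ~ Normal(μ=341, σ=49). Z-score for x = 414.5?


z = (x - μ)/σ = (414.5 - 341)/49 = 1.5

z = 1.5


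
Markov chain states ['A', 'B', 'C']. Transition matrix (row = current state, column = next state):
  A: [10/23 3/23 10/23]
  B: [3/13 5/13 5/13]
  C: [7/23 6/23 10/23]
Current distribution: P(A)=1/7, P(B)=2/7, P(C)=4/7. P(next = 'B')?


P(next=B) = Σᵢ P(now=i)×P(i→B)
= 1/7×3/23 + 2/7×5/13 + 4/7×6/23
= 3/161 + 10/91 + 24/161 = 83/299

P = 83/299 ≈ 0.2776


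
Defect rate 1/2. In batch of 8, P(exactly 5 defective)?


Binomial: P(X=5) = C(8,5)×p^5×(1-p)^3
= 56 × 1/32 × 1/8 = 7/32

P(X=5) = 7/32 ≈ 21.88%


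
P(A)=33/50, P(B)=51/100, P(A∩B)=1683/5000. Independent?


P(A)×P(B) = 1683/5000
P(A∩B) = 1683/5000
Equal ✓ → Independent

Yes, independent


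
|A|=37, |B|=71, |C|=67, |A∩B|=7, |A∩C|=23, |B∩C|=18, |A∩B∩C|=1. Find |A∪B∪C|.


|A∪B∪C| = 37+71+67-7-23-18+1 = 128

|A∪B∪C| = 128


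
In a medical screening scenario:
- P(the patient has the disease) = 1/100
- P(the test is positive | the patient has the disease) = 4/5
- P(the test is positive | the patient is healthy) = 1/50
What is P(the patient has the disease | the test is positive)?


Using Bayes' theorem:
P(A|B) = P(B|A)·P(A) / P(B)

P(the test is positive) = 4/5 × 1/100 + 1/50 × 99/100
= 1/125 + 99/5000 = 139/5000

P(the patient has the disease|the test is positive) = (1/125) / (139/5000) = 40/139

P(the patient has the disease|the test is positive) = 40/139 ≈ 28.78%


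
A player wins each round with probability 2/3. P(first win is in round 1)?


Geometric: P(X=1) = (1-p)^(k-1)×p = (1/3)^0×2/3 = 2/3

P(X=1) = 2/3 ≈ 66.67%


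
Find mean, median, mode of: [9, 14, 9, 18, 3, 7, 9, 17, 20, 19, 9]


Sorted: [3, 7, 9, 9, 9, 9, 14, 17, 18, 19, 20]
Mean = 134/11
Median = 9
Freq: {9: 4, 14: 1, 18: 1, 3: 1, 7: 1, 17: 1, 20: 1, 19: 1}
Mode: [9]

Mean=134/11, Median=9, Mode=9


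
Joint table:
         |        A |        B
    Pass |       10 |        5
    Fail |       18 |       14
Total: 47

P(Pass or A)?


P(Pass∨A) = P(Pass) + P(A) - P(Pass∧A)
= (15 + 28 - 10)/47 = 33/47

P = 33/47 ≈ 70.21%


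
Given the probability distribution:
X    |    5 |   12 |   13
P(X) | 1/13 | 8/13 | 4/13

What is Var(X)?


E[X] = 153/13
E[X²] = 1853/13
Var(X) = E[X²] - (E[X])² = 1853/13 - 23409/169 = 680/169

Var(X) = 680/169 ≈ 4.0237


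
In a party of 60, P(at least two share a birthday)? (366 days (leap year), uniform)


P(all different) = Π(366-i)/366 for i=0..59
= 0.005966
P(match) = 1 - 0.005966 = 0.994034

P ≈ 0.9940 ≈ 99.40%


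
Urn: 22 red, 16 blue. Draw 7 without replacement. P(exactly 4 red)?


Hypergeometric: C(22,4)×C(16,3)/C(38,7)
= 7315×560/12620256 = 1225/3774

P(X=4) = 1225/3774 ≈ 32.46%


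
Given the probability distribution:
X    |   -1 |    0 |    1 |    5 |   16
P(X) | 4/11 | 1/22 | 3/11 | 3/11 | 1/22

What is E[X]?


E[X] = Σ x·P(X=x)
= (-1)×(4/11) + (0)×(1/22) + (1)×(3/11) + (5)×(3/11) + (16)×(1/22)
= 2

E[X] = 2


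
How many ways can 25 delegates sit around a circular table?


Circular arrangements of 25 distinct objects: fix one position to break rotational symmetry.
(n-1)! = 24! = 620448401733239439360000

620448401733239439360000


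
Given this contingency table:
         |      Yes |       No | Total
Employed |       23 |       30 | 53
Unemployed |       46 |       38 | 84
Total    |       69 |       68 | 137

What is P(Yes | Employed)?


P(Yes | Employed) = 23/(23+30) = 23/53

P(Yes|Employed) = 23/53 ≈ 43.40%


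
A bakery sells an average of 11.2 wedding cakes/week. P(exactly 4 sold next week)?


Poisson(λ=11.2): P(X=4) = e^(-λ)×λ^k/k!
= e^(-11.2) × 11.2^4 / 4!
≈ 1.367419607e-05 × 15735.1936 / 24 ≈ 0.008965

P(X=4) ≈ 0.008965 ≈ 0.90%


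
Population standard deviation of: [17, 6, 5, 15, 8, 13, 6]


Mean = 70/7 = 10
  (17-10)²=49
  (6-10)²=16
  (5-10)²=25
  (15-10)²=25
  (8-10)²=4
  (13-10)²=9
  (6-10)²=16
Σ(x-μ)² = 144
σ² = 144/7

σ = √(144/7) ≈ 4.5356


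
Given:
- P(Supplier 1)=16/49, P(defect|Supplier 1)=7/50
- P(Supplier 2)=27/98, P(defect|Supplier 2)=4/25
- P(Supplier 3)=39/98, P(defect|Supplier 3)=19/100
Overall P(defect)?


P(B) = Σ P(B|Aᵢ)×P(Aᵢ)
  7/50×16/49 = 8/175
  4/25×27/98 = 54/1225
  19/100×39/98 = 741/9800
Sum = 1621/9800

P(defect) = 1621/9800 ≈ 16.54%


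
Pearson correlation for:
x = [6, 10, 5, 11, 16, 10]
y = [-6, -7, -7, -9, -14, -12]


n=6, Σx=58, Σy=-55, Σxy=-584, Σx²=638, Σy²=555
r = (6×(-584) - 58×(-55))/√((6×638 - 58²)(6×555 - (-55)²))
= -314/√(464×305) = -314/√141520 ≈ -314/376.1914 ≈ -0.8347

r ≈ -0.8347


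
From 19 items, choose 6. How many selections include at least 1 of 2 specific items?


Complement: C(19,6) - C(17,6) = 27132 - 12376 = 14756

14756


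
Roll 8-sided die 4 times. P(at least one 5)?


P(no 5)^4 = (7/8)^4 = 2401/4096
P(≥1) = 1 - 2401/4096 = 1695/4096

P = 1695/4096 ≈ 41.38%


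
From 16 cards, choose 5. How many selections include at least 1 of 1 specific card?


Complement: C(16,5) - C(15,5) = 4368 - 3003 = 1365

1365


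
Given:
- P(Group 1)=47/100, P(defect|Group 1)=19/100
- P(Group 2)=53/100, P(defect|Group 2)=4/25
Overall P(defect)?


P(B) = Σ P(B|Aᵢ)×P(Aᵢ)
  19/100×47/100 = 893/10000
  4/25×53/100 = 53/625
Sum = 1741/10000

P(defect) = 1741/10000 ≈ 17.41%


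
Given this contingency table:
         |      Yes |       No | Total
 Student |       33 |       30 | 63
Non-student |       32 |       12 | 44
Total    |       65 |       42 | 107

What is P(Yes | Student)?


P(Yes | Student) = 33/(33+30) = 33/63 = 11/21

P(Yes|Student) = 11/21 ≈ 52.38%


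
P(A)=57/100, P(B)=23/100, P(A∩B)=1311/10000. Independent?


P(A)×P(B) = 1311/10000
P(A∩B) = 1311/10000
Equal ✓ → Independent

Yes, independent


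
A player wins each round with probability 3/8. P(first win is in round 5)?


Geometric: P(X=5) = (1-p)^(k-1)×p = (5/8)^4×3/8 = 1875/32768

P(X=5) = 1875/32768 ≈ 5.72%


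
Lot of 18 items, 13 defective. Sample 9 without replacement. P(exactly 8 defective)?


Hypergeometric: C(13,8)×C(5,1)/C(18,9)
= 1287×5/48620 = 9/68

P(X=8) = 9/68 ≈ 13.24%


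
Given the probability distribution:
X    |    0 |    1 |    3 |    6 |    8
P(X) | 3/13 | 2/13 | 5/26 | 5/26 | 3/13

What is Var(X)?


E[X] = 97/26
E[X²] = 613/26
Var(X) = E[X²] - (E[X])² = 613/26 - 9409/676 = 6529/676

Var(X) = 6529/676 ≈ 9.6583


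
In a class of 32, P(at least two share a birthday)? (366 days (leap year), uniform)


P(all different) = Π(366-i)/366 for i=0..31
= 0.247626
P(match) = 1 - 0.247626 = 0.752374

P ≈ 0.7524 ≈ 75.24%


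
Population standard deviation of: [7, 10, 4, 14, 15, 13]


Mean = 63/6 = 21/2
  (7-21/2)²=49/4
  (10-21/2)²=1/4
  (4-21/2)²=169/4
  (14-21/2)²=49/4
  (15-21/2)²=81/4
  (13-21/2)²=25/4
Σ(x-μ)² = 187/2
σ² = (187/2)/6 = 187/12

σ = √(187/12) ≈ 3.9476


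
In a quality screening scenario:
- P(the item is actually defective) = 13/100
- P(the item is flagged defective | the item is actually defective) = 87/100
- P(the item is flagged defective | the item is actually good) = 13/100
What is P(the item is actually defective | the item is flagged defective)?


Using Bayes' theorem:
P(A|B) = P(B|A)·P(A) / P(B)

P(the item is flagged defective) = 87/100 × 13/100 + 13/100 × 87/100
= 1131/10000 + 1131/10000 = 1131/5000

P(the item is actually defective|the item is flagged defective) = (1131/10000) / (1131/5000) = 1/2

P(the item is actually defective|the item is flagged defective) = 1/2 ≈ 50.00%


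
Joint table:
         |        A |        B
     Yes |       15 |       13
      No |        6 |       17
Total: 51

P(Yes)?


P(Yes) = (15+13)/51 = 28/51

P(Yes) = 28/51 ≈ 54.90%


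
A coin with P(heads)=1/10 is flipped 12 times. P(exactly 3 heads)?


Binomial: P(X=3) = C(12,3)×p^3×(1-p)^9
= 220 × 1/1000 × 387420489/1000000000 = 4261625379/50000000000

P(X=3) = 4261625379/50000000000 ≈ 8.52%


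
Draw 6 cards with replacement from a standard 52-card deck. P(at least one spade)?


P(not a spade) = 39/52 = 3/4
P(none in 6 draws) = (3/4)^6 = 729/4096
P(≥1 spade) = 1 - 729/4096 = 3367/4096

P = 3367/4096 ≈ 82.20%


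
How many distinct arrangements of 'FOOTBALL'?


Letters: 8, freq: {'F': 1, 'O': 2, 'T': 1, 'B': 1, 'A': 1, 'L': 2}
8!/(1!×2!×1!×1!×1!×2!) = 40320/4 = 10080

10080


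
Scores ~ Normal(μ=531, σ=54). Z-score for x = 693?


z = (x - μ)/σ = (693 - 531)/54 = 3.0

z = 3.0


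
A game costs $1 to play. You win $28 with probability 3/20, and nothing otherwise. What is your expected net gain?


E[gain] = (28-1)×3/20 + (-1)×17/20
= 81/20 - 17/20 = 16/5

Expected net gain = $16/5 ≈ $3.20


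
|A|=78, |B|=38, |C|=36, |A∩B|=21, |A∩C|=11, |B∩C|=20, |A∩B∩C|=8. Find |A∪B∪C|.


|A∪B∪C| = 78+38+36-21-11-20+8 = 108

|A∪B∪C| = 108


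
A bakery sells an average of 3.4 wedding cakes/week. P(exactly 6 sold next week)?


Poisson(λ=3.4): P(X=6) = e^(-λ)×λ^k/k!
= e^(-3.4) × 3.4^6 / 6!
≈ 0.03337326996 × 1544.804416 / 720 ≈ 0.071604

P(X=6) ≈ 0.071604 ≈ 7.16%


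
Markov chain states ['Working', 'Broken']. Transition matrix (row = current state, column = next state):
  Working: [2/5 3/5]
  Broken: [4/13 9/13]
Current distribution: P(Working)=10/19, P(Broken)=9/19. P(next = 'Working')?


P(next=Working) = Σᵢ P(now=i)×P(i→Working)
= 10/19×2/5 + 9/19×4/13
= 4/19 + 36/247 = 88/247

P = 88/247 ≈ 0.3563


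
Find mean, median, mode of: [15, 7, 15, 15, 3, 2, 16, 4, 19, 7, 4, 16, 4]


Sorted: [2, 3, 4, 4, 4, 7, 7, 15, 15, 15, 16, 16, 19]
Mean = 127/13
Median = 7
Freq: {15: 3, 7: 2, 3: 1, 2: 1, 16: 2, 4: 3, 19: 1}
Mode: [4, 15]

Mean=127/13, Median=7, Mode=[4, 15]


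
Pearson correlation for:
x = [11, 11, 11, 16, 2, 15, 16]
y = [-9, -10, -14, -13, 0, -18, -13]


n=7, Σx=82, Σy=-77, Σxy=-1049, Σx²=1104, Σy²=1039
r = (7×(-1049) - 82×(-77))/√((7×1104 - 82²)(7×1039 - (-77)²))
= -1029/√(1004×1344) = -1029/√1349376 ≈ -1029/1161.6264 ≈ -0.8858

r ≈ -0.8858


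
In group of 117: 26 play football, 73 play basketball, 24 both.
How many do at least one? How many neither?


|A∪B| = 26+73-24 = 75
Neither = 117-75 = 42

At least one: 75; Neither: 42


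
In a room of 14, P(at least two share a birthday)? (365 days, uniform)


P(all different) = Π(365-i)/365 for i=0..13
= 0.776897
P(match) = 1 - 0.776897 = 0.223103

P ≈ 0.2231 ≈ 22.31%


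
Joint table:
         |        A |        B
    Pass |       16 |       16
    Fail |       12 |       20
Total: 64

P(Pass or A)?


P(Pass∨A) = P(Pass) + P(A) - P(Pass∧A)
= (32 + 28 - 16)/64 = 44/64 = 11/16

P = 11/16 ≈ 68.75%


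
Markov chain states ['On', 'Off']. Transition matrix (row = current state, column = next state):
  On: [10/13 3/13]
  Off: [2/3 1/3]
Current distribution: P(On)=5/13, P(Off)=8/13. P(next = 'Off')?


P(next=Off) = Σᵢ P(now=i)×P(i→Off)
= 5/13×3/13 + 8/13×1/3
= 15/169 + 8/39 = 149/507

P = 149/507 ≈ 0.2939


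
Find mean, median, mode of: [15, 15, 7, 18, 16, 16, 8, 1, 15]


Sorted: [1, 7, 8, 15, 15, 15, 16, 16, 18]
Mean = 111/9 = 37/3
Median = 15
Freq: {15: 3, 7: 1, 18: 1, 16: 2, 8: 1, 1: 1}
Mode: [15]

Mean=37/3, Median=15, Mode=15


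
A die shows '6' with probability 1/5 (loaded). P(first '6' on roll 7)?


Geometric: P(X=7) = (1-p)^(k-1)×p = (4/5)^6×1/5 = 4096/78125

P(X=7) = 4096/78125 ≈ 5.24%


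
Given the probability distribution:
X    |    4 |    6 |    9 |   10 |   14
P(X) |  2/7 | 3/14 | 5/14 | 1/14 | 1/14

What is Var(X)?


E[X] = 103/14
E[X²] = 873/14
Var(X) = E[X²] - (E[X])² = 873/14 - 10609/196 = 1613/196

Var(X) = 1613/196 ≈ 8.2296


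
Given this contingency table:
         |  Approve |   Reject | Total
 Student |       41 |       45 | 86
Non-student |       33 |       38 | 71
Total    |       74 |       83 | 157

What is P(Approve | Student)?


P(Approve | Student) = 41/(41+45) = 41/86

P(Approve|Student) = 41/86 ≈ 47.67%


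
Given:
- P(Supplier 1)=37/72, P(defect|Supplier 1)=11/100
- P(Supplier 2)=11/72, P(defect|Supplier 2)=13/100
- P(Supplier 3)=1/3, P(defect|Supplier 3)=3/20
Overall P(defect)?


P(B) = Σ P(B|Aᵢ)×P(Aᵢ)
  11/100×37/72 = 407/7200
  13/100×11/72 = 143/7200
  3/20×1/3 = 1/20
Sum = 91/720

P(defect) = 91/720 ≈ 12.64%


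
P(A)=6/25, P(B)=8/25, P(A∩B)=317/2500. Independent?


P(A)×P(B) = 48/625
P(A∩B) = 317/2500
Not equal → NOT independent

No, not independent


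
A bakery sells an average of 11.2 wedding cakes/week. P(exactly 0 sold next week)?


Poisson(λ=11.2): P(X=0) = e^(-λ)×λ^k/k!
= e^(-11.2) × 11.2^0 / 0!
≈ 1.367419607e-05 × 1 / 1 ≈ 0.000014

P(X=0) ≈ 0.000014 ≈ 0.00%


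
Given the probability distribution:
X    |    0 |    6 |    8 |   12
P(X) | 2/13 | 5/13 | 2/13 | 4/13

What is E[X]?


E[X] = Σ x·P(X=x)
= (0)×(2/13) + (6)×(5/13) + (8)×(2/13) + (12)×(4/13)
= 94/13

E[X] = 94/13


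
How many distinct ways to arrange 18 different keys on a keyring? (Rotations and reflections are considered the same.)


Free circular arrangements: rotations and reflections both identified.
(n-1)!/2 = 17!/2 = 355687428096000/2 = 177843714048000

177843714048000


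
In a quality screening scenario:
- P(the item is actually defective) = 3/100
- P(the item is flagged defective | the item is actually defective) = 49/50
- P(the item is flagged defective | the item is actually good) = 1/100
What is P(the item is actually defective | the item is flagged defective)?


Using Bayes' theorem:
P(A|B) = P(B|A)·P(A) / P(B)

P(the item is flagged defective) = 49/50 × 3/100 + 1/100 × 97/100
= 147/5000 + 97/10000 = 391/10000

P(the item is actually defective|the item is flagged defective) = (147/5000) / (391/10000) = 294/391

P(the item is actually defective|the item is flagged defective) = 294/391 ≈ 75.19%


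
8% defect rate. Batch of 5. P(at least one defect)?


P(all good) = (23/25)^5 = 6436343/9765625
P(≥1 defect) = 3329282/9765625

P = 3329282/9765625 ≈ 34.09%


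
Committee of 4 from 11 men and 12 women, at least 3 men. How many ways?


Count by #men:
  3M,1W: C(11,3)×C(12,1)=1980
  4M,0W: C(11,4)×C(12,0)=330
Total = 2310

2310


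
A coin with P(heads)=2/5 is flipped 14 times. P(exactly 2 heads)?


Binomial: P(X=2) = C(14,2)×p^2×(1-p)^12
= 91 × 4/25 × 531441/244140625 = 193444524/6103515625

P(X=2) = 193444524/6103515625 ≈ 3.17%


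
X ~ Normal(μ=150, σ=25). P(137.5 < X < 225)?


z₁=(137.5-150)/25=-0.5, z₂=(225-150)/25=3.0
P = Φ(3.0) - Φ(-0.5) = 0.998650 - 0.308538 = 0.690112 ≈ 0.6901

P(137.5 < X < 225) ≈ 0.6901


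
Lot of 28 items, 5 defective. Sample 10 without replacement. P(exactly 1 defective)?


Hypergeometric: C(5,1)×C(23,9)/C(28,10)
= 5×817190/13123110 = 85/273

P(X=1) = 85/273 ≈ 31.14%


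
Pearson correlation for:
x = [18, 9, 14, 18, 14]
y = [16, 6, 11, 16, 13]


n=5, Σx=73, Σy=62, Σxy=966, Σx²=1121, Σy²=838
r = (5×966 - 73×62)/√((5×1121 - 73²)(5×838 - 62²))
= 304/√(276×346) = 304/√95496 ≈ 304/309.0243 ≈ 0.9837

r ≈ 0.9837


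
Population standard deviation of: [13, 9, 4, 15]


Mean = 41/4
  (13-41/4)²=121/16
  (9-41/4)²=25/16
  (4-41/4)²=625/16
  (15-41/4)²=361/16
Σ(x-μ)² = 283/4
σ² = (283/4)/4 = 283/16

σ = √(283/16) ≈ 4.2057


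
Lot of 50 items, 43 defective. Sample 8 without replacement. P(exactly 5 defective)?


Hypergeometric: C(43,5)×C(7,3)/C(50,8)
= 962598×35/536878650 = 3731/59455

P(X=5) = 3731/59455 ≈ 6.28%


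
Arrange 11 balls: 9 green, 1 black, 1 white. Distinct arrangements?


11!/(9!×1!×1!) = 110

110


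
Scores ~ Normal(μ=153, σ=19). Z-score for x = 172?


z = (x - μ)/σ = (172 - 153)/19 = 1.0

z = 1.0


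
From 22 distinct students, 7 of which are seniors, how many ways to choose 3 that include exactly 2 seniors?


Choose 2 of the 7 seniors and 1 of the other 15 students:
C(7,2)×C(15,1) = 21×15 = 315

315


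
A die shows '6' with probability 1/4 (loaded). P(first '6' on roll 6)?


Geometric: P(X=6) = (1-p)^(k-1)×p = (3/4)^5×1/4 = 243/4096

P(X=6) = 243/4096 ≈ 5.93%


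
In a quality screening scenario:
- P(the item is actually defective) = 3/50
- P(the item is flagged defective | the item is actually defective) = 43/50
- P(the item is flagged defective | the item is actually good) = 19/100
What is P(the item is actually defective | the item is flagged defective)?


Using Bayes' theorem:
P(A|B) = P(B|A)·P(A) / P(B)

P(the item is flagged defective) = 43/50 × 3/50 + 19/100 × 47/50
= 129/2500 + 893/5000 = 1151/5000

P(the item is actually defective|the item is flagged defective) = (129/2500) / (1151/5000) = 258/1151

P(the item is actually defective|the item is flagged defective) = 258/1151 ≈ 22.42%


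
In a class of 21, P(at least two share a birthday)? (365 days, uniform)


P(all different) = Π(365-i)/365 for i=0..20
= 0.556312
P(match) = 1 - 0.556312 = 0.443688

P ≈ 0.4437 ≈ 44.37%


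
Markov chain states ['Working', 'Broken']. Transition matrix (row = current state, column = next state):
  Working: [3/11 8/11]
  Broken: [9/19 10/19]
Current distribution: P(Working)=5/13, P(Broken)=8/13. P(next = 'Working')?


P(next=Working) = Σᵢ P(now=i)×P(i→Working)
= 5/13×3/11 + 8/13×9/19
= 15/143 + 72/247 = 1077/2717

P = 1077/2717 ≈ 0.3964


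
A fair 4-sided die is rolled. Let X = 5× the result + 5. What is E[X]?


E[die] = (1+4)/2 = 5/2
E[X] = 5×5/2 + 5 = 35/2

E[X] = 35/2


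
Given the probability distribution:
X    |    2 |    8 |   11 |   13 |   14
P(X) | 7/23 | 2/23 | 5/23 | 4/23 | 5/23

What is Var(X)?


E[X] = 9
E[X²] = 2417/23
Var(X) = E[X²] - (E[X])² = 2417/23 - 81 = 554/23

Var(X) = 554/23 ≈ 24.0870


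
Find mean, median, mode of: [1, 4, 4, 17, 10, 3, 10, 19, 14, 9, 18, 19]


Sorted: [1, 3, 4, 4, 9, 10, 10, 14, 17, 18, 19, 19]
Mean = 128/12 = 32/3
Median = 10
Freq: {1: 1, 4: 2, 17: 1, 10: 2, 3: 1, 19: 2, 14: 1, 9: 1, 18: 1}
Mode: [4, 10, 19]

Mean=32/3, Median=10, Mode=[4, 10, 19]


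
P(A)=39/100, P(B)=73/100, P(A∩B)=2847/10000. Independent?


P(A)×P(B) = 2847/10000
P(A∩B) = 2847/10000
Equal ✓ → Independent

Yes, independent


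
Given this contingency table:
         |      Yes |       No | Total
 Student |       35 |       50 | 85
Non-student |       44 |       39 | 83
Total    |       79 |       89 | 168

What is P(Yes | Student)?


P(Yes | Student) = 35/(35+50) = 35/85 = 7/17

P(Yes|Student) = 7/17 ≈ 41.18%


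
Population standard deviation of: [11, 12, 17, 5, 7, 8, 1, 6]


Mean = 67/8
  (11-67/8)²=441/64
  (12-67/8)²=841/64
  (17-67/8)²=4761/64
  (5-67/8)²=729/64
  (7-67/8)²=121/64
  (8-67/8)²=9/64
  (1-67/8)²=3481/64
  (6-67/8)²=361/64
Σ(x-μ)² = 1343/8
σ² = (1343/8)/8 = 1343/64

σ = √(1343/64) ≈ 4.5809


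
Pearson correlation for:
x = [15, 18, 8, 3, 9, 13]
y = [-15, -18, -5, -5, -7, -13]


n=6, Σx=66, Σy=-63, Σxy=-836, Σx²=872, Σy²=817
r = (6×(-836) - 66×(-63))/√((6×872 - 66²)(6×817 - (-63)²))
= -858/√(876×933) = -858/√817308 ≈ -858/904.0509 ≈ -0.9491

r ≈ -0.9491


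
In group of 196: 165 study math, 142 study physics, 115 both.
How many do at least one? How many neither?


|A∪B| = 165+142-115 = 192
Neither = 196-192 = 4

At least one: 192; Neither: 4


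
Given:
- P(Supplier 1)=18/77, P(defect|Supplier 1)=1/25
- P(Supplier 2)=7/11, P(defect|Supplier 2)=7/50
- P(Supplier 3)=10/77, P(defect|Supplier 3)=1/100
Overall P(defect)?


P(B) = Σ P(B|Aᵢ)×P(Aᵢ)
  1/25×18/77 = 18/1925
  7/50×7/11 = 49/550
  1/100×10/77 = 1/770
Sum = 192/1925

P(defect) = 192/1925 ≈ 9.97%


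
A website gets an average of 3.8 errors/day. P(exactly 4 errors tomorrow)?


Poisson(λ=3.8): P(X=4) = e^(-λ)×λ^k/k!
= e^(-3.8) × 3.8^4 / 4!
≈ 0.02237077186 × 208.5136 / 24 ≈ 0.194359

P(X=4) ≈ 0.194359 ≈ 19.44%


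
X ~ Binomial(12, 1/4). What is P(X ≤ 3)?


P(X ≤ 3) = Σ P(X=i) for i=0..3
P(X=0) = 531441/16777216
P(X=1) = 531441/4194304
P(X=2) = 1948617/8388608
P(X=3) = 1082565/4194304
Sum = 10884699/16777216

P(X ≤ 3) = 10884699/16777216 ≈ 64.88%


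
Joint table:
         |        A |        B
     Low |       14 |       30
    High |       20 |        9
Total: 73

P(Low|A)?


P(Low|A) = 14/(14+20) = 14/34 = 7/17

P = 7/17 ≈ 41.18%


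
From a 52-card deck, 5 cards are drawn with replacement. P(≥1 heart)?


P(not a heart) = 39/52 = 3/4
P(none in 5 draws) = (3/4)^5 = 243/1024
P(≥1 heart) = 1 - 243/1024 = 781/1024

P = 781/1024 ≈ 76.27%


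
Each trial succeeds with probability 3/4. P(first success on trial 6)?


Geometric: P(X=6) = (1-p)^(k-1)×p = (1/4)^5×3/4 = 3/4096

P(X=6) = 3/4096 ≈ 0.07%


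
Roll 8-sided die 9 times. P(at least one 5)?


P(no 5)^9 = (7/8)^9 = 40353607/134217728
P(≥1) = 1 - 40353607/134217728 = 93864121/134217728

P = 93864121/134217728 ≈ 69.93%


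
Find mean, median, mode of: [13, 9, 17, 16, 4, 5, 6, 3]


Sorted: [3, 4, 5, 6, 9, 13, 16, 17]
Mean = 73/8
Median = 15/2
Freq: {13: 1, 9: 1, 17: 1, 16: 1, 4: 1, 5: 1, 6: 1, 3: 1}
Mode: No mode

Mean=73/8, Median=15/2, Mode=No mode


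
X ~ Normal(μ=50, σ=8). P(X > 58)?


z = (58-50)/8 = 1.0
P(X > 58) = 1 - P(Z ≤ 1.0) = 1 - 0.8413 = 0.1587

P(X > 58) ≈ 0.1587


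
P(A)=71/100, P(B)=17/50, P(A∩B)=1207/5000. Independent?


P(A)×P(B) = 1207/5000
P(A∩B) = 1207/5000
Equal ✓ → Independent

Yes, independent


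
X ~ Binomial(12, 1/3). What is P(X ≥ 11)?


P(X ≥ 11) = Σ P(X=i) for i=11..12
P(X=11) = 8/177147
P(X=12) = 1/531441
Sum = 25/531441

P(X ≥ 11) = 25/531441 ≈ 0.00%


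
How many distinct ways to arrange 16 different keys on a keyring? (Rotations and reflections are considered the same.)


Free circular arrangements: rotations and reflections both identified.
(n-1)!/2 = 15!/2 = 1307674368000/2 = 653837184000

653837184000


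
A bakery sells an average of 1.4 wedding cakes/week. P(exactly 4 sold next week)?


Poisson(λ=1.4): P(X=4) = e^(-λ)×λ^k/k!
= e^(-1.4) × 1.4^4 / 4!
≈ 0.2465969639 × 3.8416 / 24 ≈ 0.039472

P(X=4) ≈ 0.039472 ≈ 3.95%


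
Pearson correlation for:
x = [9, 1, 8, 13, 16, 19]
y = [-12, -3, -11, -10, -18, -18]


n=6, Σx=66, Σy=-72, Σxy=-959, Σx²=932, Σy²=1022
r = (6×(-959) - 66×(-72))/√((6×932 - 66²)(6×1022 - (-72)²))
= -1002/√(1236×948) = -1002/√1171728 ≈ -1002/1082.4639 ≈ -0.9257

r ≈ -0.9257


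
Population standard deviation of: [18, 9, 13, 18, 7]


Mean = 65/5 = 13
  (18-13)²=25
  (9-13)²=16
  (13-13)²=0
  (18-13)²=25
  (7-13)²=36
Σ(x-μ)² = 102
σ² = 102/5

σ = √(102/5) ≈ 4.5166


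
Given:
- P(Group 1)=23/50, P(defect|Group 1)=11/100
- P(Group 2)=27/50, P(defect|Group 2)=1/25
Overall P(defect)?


P(B) = Σ P(B|Aᵢ)×P(Aᵢ)
  11/100×23/50 = 253/5000
  1/25×27/50 = 27/1250
Sum = 361/5000

P(defect) = 361/5000 ≈ 7.22%


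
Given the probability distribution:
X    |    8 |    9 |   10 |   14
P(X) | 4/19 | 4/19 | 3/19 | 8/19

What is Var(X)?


E[X] = 210/19
E[X²] = 2448/19
Var(X) = E[X²] - (E[X])² = 2448/19 - 44100/361 = 2412/361

Var(X) = 2412/361 ≈ 6.6814


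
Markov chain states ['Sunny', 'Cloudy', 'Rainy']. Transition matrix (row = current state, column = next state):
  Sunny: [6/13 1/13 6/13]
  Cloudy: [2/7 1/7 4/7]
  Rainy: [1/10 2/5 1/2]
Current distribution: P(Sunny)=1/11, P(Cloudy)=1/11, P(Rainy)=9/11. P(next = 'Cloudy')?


P(next=Cloudy) = Σᵢ P(now=i)×P(i→Cloudy)
= 1/11×1/13 + 1/11×1/7 + 9/11×2/5
= 1/143 + 1/77 + 18/55 = 158/455

P = 158/455 ≈ 0.3473


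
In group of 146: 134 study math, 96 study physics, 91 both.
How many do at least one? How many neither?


|A∪B| = 134+96-91 = 139
Neither = 146-139 = 7

At least one: 139; Neither: 7


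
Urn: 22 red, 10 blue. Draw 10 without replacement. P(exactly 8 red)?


Hypergeometric: C(22,8)×C(10,2)/C(32,10)
= 319770×45/64512240 = 479655/2150408

P(X=8) = 479655/2150408 ≈ 22.31%


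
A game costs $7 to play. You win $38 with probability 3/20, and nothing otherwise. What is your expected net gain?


E[gain] = (38-7)×3/20 + (-7)×17/20
= 93/20 - 119/20 = -13/10

Expected net gain = $-13/10 ≈ $-1.30


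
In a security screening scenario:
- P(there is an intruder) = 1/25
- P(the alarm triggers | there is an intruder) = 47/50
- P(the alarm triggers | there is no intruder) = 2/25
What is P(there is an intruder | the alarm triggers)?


Using Bayes' theorem:
P(A|B) = P(B|A)·P(A) / P(B)

P(the alarm triggers) = 47/50 × 1/25 + 2/25 × 24/25
= 47/1250 + 48/625 = 143/1250

P(there is an intruder|the alarm triggers) = (47/1250) / (143/1250) = 47/143

P(there is an intruder|the alarm triggers) = 47/143 ≈ 32.87%


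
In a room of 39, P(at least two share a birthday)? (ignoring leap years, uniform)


P(all different) = Π(365-i)/365 for i=0..38
= 0.121780
P(match) = 1 - 0.121780 = 0.878220

P ≈ 0.8782 ≈ 87.82%


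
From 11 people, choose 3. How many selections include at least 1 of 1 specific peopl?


Complement: C(11,3) - C(10,3) = 165 - 120 = 45

45


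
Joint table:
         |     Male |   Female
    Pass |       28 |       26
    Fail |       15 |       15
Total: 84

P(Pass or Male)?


P(Pass∨Male) = P(Pass) + P(Male) - P(Pass∧Male)
= (54 + 43 - 28)/84 = 69/84 = 23/28

P = 23/28 ≈ 82.14%


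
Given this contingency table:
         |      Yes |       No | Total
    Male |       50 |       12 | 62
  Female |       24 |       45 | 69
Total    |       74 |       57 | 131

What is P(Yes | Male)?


P(Yes | Male) = 50/(50+12) = 50/62 = 25/31

P(Yes|Male) = 25/31 ≈ 80.65%


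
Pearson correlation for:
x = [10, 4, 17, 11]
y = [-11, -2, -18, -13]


n=4, Σx=42, Σy=-44, Σxy=-567, Σx²=526, Σy²=618
r = (4×(-567) - 42×(-44))/√((4×526 - 42²)(4×618 - (-44)²))
= -420/√(340×536) = -420/√182240 ≈ -420/426.8958 ≈ -0.9838

r ≈ -0.9838


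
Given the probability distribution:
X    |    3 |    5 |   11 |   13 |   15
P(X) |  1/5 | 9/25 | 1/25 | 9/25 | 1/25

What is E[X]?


E[X] = Σ x·P(X=x)
= (3)×(1/5) + (5)×(9/25) + (11)×(1/25) + (13)×(9/25) + (15)×(1/25)
= 203/25

E[X] = 203/25


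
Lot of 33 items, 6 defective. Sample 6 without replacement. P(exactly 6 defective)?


Hypergeometric: C(6,6)×C(27,0)/C(33,6)
= 1×1/1107568 = 1/1107568

P(X=6) = 1/1107568 ≈ 0.00%


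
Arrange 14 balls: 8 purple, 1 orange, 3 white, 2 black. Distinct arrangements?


14!/(8!×1!×3!×2!) = 180180

180180


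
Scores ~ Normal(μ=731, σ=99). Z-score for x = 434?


z = (x - μ)/σ = (434 - 731)/99 = -3.0

z = -3.0


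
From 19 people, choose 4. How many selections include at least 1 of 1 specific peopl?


Complement: C(19,4) - C(18,4) = 3876 - 3060 = 816

816


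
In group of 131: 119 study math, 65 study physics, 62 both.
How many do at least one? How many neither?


|A∪B| = 119+65-62 = 122
Neither = 131-122 = 9

At least one: 122; Neither: 9


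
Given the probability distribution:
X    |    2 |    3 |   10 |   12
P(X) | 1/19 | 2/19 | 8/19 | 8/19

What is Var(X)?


E[X] = 184/19
E[X²] = 1974/19
Var(X) = E[X²] - (E[X])² = 1974/19 - 33856/361 = 3650/361

Var(X) = 3650/361 ≈ 10.1108


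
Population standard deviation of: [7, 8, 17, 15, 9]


Mean = 56/5
  (7-56/5)²=441/25
  (8-56/5)²=256/25
  (17-56/5)²=841/25
  (15-56/5)²=361/25
  (9-56/5)²=121/25
Σ(x-μ)² = 404/5
σ² = (404/5)/5 = 404/25

σ = √(404/25) ≈ 4.0200


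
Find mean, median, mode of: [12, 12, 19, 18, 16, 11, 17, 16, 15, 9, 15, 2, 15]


Sorted: [2, 9, 11, 12, 12, 15, 15, 15, 16, 16, 17, 18, 19]
Mean = 177/13
Median = 15
Freq: {12: 2, 19: 1, 18: 1, 16: 2, 11: 1, 17: 1, 15: 3, 9: 1, 2: 1}
Mode: [15]

Mean=177/13, Median=15, Mode=15


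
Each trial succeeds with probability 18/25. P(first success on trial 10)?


Geometric: P(X=10) = (1-p)^(k-1)×p = (7/25)^9×18/25 = 726364926/95367431640625

P(X=10) = 726364926/95367431640625 ≈ 0.00%


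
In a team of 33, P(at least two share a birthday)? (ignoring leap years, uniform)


P(all different) = Π(365-i)/365 for i=0..32
= 0.225028
P(match) = 1 - 0.225028 = 0.774972

P ≈ 0.7750 ≈ 77.50%


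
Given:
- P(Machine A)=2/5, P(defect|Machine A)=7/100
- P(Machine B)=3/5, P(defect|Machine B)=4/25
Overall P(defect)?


P(B) = Σ P(B|Aᵢ)×P(Aᵢ)
  7/100×2/5 = 7/250
  4/25×3/5 = 12/125
Sum = 31/250

P(defect) = 31/250 ≈ 12.40%


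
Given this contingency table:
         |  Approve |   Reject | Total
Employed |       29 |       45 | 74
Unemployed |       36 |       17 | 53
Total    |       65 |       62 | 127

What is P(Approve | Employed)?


P(Approve | Employed) = 29/(29+45) = 29/74

P(Approve|Employed) = 29/74 ≈ 39.19%


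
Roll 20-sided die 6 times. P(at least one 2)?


P(no 2)^6 = (19/20)^6 = 47045881/64000000
P(≥1) = 1 - 47045881/64000000 = 16954119/64000000

P = 16954119/64000000 ≈ 26.49%


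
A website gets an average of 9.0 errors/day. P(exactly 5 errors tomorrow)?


Poisson(λ=9.0): P(X=5) = e^(-λ)×λ^k/k!
= e^(-9.0) × 9.0^5 / 5!
≈ 0.0001234098041 × 59049 / 120 ≈ 0.060727

P(X=5) ≈ 0.060727 ≈ 6.07%


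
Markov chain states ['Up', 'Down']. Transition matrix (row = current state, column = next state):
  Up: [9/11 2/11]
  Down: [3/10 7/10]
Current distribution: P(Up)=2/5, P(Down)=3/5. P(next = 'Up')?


P(next=Up) = Σᵢ P(now=i)×P(i→Up)
= 2/5×9/11 + 3/5×3/10
= 18/55 + 9/50 = 279/550

P = 279/550 ≈ 0.5073


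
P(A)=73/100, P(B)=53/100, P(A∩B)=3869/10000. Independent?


P(A)×P(B) = 3869/10000
P(A∩B) = 3869/10000
Equal ✓ → Independent

Yes, independent


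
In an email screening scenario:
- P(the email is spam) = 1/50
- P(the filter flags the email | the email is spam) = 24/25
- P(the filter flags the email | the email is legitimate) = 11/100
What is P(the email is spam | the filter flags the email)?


Using Bayes' theorem:
P(A|B) = P(B|A)·P(A) / P(B)

P(the filter flags the email) = 24/25 × 1/50 + 11/100 × 49/50
= 12/625 + 539/5000 = 127/1000

P(the email is spam|the filter flags the email) = (12/625) / (127/1000) = 96/635

P(the email is spam|the filter flags the email) = 96/635 ≈ 15.12%


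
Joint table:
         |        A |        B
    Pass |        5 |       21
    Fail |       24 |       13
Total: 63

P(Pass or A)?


P(Pass∨A) = P(Pass) + P(A) - P(Pass∧A)
= (26 + 29 - 5)/63 = 50/63

P = 50/63 ≈ 79.37%


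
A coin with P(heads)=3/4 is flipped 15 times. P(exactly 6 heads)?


Binomial: P(X=6) = C(15,6)×p^6×(1-p)^9
= 5005 × 729/4096 × 1/262144 = 3648645/1073741824

P(X=6) = 3648645/1073741824 ≈ 0.34%


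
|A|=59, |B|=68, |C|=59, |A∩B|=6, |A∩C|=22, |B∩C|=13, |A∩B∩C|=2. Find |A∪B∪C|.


|A∪B∪C| = 59+68+59-6-22-13+2 = 147

|A∪B∪C| = 147


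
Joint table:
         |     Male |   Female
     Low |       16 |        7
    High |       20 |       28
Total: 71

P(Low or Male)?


P(Low∨Male) = P(Low) + P(Male) - P(Low∧Male)
= (23 + 36 - 16)/71 = 43/71

P = 43/71 ≈ 60.56%


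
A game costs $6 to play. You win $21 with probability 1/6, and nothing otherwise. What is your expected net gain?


E[gain] = (21-6)×1/6 + (-6)×5/6
= 5/2 - 5 = -5/2

Expected net gain = $-5/2 ≈ $-2.50


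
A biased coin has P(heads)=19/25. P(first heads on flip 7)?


Geometric: P(X=7) = (1-p)^(k-1)×p = (6/25)^6×19/25 = 886464/6103515625

P(X=7) = 886464/6103515625 ≈ 0.01%


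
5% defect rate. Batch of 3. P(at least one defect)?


P(all good) = (19/20)^3 = 6859/8000
P(≥1 defect) = 1141/8000

P = 1141/8000 ≈ 14.26%


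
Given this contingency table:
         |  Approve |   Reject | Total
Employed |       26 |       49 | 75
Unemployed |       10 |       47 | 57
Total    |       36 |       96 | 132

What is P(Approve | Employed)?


P(Approve | Employed) = 26/(26+49) = 26/75

P(Approve|Employed) = 26/75 ≈ 34.67%


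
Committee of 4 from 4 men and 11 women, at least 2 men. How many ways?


Count by #men:
  2M,2W: C(4,2)×C(11,2)=330
  3M,1W: C(4,3)×C(11,1)=44
  4M,0W: C(4,4)×C(11,0)=1
Total = 375

375


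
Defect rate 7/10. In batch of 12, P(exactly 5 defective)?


Binomial: P(X=5) = C(12,5)×p^5×(1-p)^7
= 792 × 16807/100000 × 2187/10000000 = 3638933991/125000000000

P(X=5) = 3638933991/125000000000 ≈ 2.91%


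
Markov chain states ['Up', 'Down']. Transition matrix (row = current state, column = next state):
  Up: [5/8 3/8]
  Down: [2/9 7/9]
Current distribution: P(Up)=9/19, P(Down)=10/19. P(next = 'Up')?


P(next=Up) = Σᵢ P(now=i)×P(i→Up)
= 9/19×5/8 + 10/19×2/9
= 45/152 + 20/171 = 565/1368

P = 565/1368 ≈ 0.4130


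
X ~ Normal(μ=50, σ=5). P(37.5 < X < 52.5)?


z₁=(37.5-50)/5=-2.5, z₂=(52.5-50)/5=0.5
P = Φ(0.5) - Φ(-2.5) = 0.691462 - 0.006210 = 0.685252 ≈ 0.6853

P(37.5 < X < 52.5) ≈ 0.6853


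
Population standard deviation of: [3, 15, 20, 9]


Mean = 47/4
  (3-47/4)²=1225/16
  (15-47/4)²=169/16
  (20-47/4)²=1089/16
  (9-47/4)²=121/16
Σ(x-μ)² = 651/4
σ² = (651/4)/4 = 651/16

σ = √(651/16) ≈ 6.3787


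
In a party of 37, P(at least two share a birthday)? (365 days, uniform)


P(all different) = Π(365-i)/365 for i=0..36
= 0.151266
P(match) = 1 - 0.151266 = 0.848734

P ≈ 0.8487 ≈ 84.87%


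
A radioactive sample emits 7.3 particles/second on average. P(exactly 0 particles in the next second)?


Poisson(λ=7.3): P(X=0) = e^(-λ)×λ^k/k!
= e^(-7.3) × 7.3^0 / 0!
≈ 0.0006755387752 × 1 / 1 ≈ 0.000676

P(X=0) ≈ 0.000676 ≈ 0.07%


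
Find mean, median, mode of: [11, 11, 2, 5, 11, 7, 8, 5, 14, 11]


Sorted: [2, 5, 5, 7, 8, 11, 11, 11, 11, 14]
Mean = 85/10 = 17/2
Median = 19/2
Freq: {11: 4, 2: 1, 5: 2, 7: 1, 8: 1, 14: 1}
Mode: [11]

Mean=17/2, Median=19/2, Mode=11


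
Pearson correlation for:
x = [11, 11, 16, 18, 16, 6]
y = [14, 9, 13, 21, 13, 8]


n=6, Σx=78, Σy=78, Σxy=1095, Σx²=1114, Σy²=1120
r = (6×1095 - 78×78)/√((6×1114 - 78²)(6×1120 - 78²))
= 486/√(600×636) = 486/√381600 ≈ 486/617.7378 ≈ 0.7867

r ≈ 0.7867


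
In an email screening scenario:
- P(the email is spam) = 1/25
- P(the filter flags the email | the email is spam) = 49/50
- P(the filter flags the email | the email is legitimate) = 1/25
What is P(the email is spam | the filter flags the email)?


Using Bayes' theorem:
P(A|B) = P(B|A)·P(A) / P(B)

P(the filter flags the email) = 49/50 × 1/25 + 1/25 × 24/25
= 49/1250 + 24/625 = 97/1250

P(the email is spam|the filter flags the email) = (49/1250) / (97/1250) = 49/97

P(the email is spam|the filter flags the email) = 49/97 ≈ 50.52%


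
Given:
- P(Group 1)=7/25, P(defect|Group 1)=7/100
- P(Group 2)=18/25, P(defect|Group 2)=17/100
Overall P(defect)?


P(B) = Σ P(B|Aᵢ)×P(Aᵢ)
  7/100×7/25 = 49/2500
  17/100×18/25 = 153/1250
Sum = 71/500

P(defect) = 71/500 ≈ 14.20%


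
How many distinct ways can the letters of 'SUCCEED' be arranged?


Letters: 7, freq: {'S': 1, 'U': 1, 'C': 2, 'E': 2, 'D': 1}
7!/(1!×1!×2!×2!×1!) = 5040/4 = 1260

1260


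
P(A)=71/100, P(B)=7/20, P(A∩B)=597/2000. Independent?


P(A)×P(B) = 497/2000
P(A∩B) = 597/2000
Not equal → NOT independent

No, not independent


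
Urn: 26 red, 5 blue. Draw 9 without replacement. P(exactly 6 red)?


Hypergeometric: C(26,6)×C(5,3)/C(31,9)
= 230230×10/20160075 = 308/2697

P(X=6) = 308/2697 ≈ 11.42%


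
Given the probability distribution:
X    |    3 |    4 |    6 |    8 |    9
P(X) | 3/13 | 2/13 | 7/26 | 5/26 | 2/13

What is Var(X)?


E[X] = 76/13
E[X²] = 39
Var(X) = E[X²] - (E[X])² = 39 - 5776/169 = 815/169

Var(X) = 815/169 ≈ 4.8225


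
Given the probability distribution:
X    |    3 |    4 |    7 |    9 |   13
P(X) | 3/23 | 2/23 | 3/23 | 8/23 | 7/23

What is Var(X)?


E[X] = 201/23
E[X²] = 2037/23
Var(X) = E[X²] - (E[X])² = 2037/23 - 40401/529 = 6450/529

Var(X) = 6450/529 ≈ 12.1928


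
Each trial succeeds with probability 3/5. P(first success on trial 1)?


Geometric: P(X=1) = (1-p)^(k-1)×p = (2/5)^0×3/5 = 3/5

P(X=1) = 3/5 ≈ 60.00%


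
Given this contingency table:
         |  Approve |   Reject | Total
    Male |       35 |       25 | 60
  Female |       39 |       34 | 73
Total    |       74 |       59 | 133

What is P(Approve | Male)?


P(Approve | Male) = 35/(35+25) = 35/60 = 7/12

P(Approve|Male) = 7/12 ≈ 58.33%


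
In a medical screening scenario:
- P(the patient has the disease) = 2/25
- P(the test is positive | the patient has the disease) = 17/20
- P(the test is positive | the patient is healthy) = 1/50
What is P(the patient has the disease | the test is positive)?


Using Bayes' theorem:
P(A|B) = P(B|A)·P(A) / P(B)

P(the test is positive) = 17/20 × 2/25 + 1/50 × 23/25
= 17/250 + 23/1250 = 54/625

P(the patient has the disease|the test is positive) = (17/250) / (54/625) = 85/108

P(the patient has the disease|the test is positive) = 85/108 ≈ 78.70%


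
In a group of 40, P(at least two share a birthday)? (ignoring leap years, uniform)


P(all different) = Π(365-i)/365 for i=0..39
= 0.108768
P(match) = 1 - 0.108768 = 0.891232

P ≈ 0.8912 ≈ 89.12%


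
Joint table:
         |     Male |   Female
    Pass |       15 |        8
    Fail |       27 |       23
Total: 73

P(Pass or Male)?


P(Pass∨Male) = P(Pass) + P(Male) - P(Pass∧Male)
= (23 + 42 - 15)/73 = 50/73

P = 50/73 ≈ 68.49%


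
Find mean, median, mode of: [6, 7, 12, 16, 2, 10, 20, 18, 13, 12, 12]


Sorted: [2, 6, 7, 10, 12, 12, 12, 13, 16, 18, 20]
Mean = 128/11
Median = 12
Freq: {6: 1, 7: 1, 12: 3, 16: 1, 2: 1, 10: 1, 20: 1, 18: 1, 13: 1}
Mode: [12]

Mean=128/11, Median=12, Mode=12


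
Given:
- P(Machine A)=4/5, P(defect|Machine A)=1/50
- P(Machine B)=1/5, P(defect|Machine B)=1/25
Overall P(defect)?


P(B) = Σ P(B|Aᵢ)×P(Aᵢ)
  1/50×4/5 = 2/125
  1/25×1/5 = 1/125
Sum = 3/125

P(defect) = 3/125 ≈ 2.40%


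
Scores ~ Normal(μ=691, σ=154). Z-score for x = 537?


z = (x - μ)/σ = (537 - 691)/154 = -1.0

z = -1.0


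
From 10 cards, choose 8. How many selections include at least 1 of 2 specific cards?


Complement: C(10,8) - C(8,8) = 45 - 1 = 44

44


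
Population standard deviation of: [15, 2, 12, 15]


Mean = 44/4 = 11
  (15-11)²=16
  (2-11)²=81
  (12-11)²=1
  (15-11)²=16
Σ(x-μ)² = 114
σ² = 114/4 = 57/2

σ = √(57/2) ≈ 5.3385


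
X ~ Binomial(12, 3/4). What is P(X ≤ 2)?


P(X ≤ 2) = Σ P(X=i) for i=0..2
P(X=0) = 1/16777216
P(X=1) = 9/4194304
P(X=2) = 297/8388608
Sum = 631/16777216

P(X ≤ 2) = 631/16777216 ≈ 0.00%


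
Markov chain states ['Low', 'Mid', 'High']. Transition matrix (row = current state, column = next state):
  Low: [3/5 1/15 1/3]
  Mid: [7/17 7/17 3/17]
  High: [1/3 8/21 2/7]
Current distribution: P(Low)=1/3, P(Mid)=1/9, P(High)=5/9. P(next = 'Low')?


P(next=Low) = Σᵢ P(now=i)×P(i→Low)
= 1/3×3/5 + 1/9×7/17 + 5/9×1/3
= 1/5 + 7/153 + 5/27 = 989/2295

P = 989/2295 ≈ 0.4309


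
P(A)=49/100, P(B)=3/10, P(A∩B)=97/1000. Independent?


P(A)×P(B) = 147/1000
P(A∩B) = 97/1000
Not equal → NOT independent

No, not independent
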